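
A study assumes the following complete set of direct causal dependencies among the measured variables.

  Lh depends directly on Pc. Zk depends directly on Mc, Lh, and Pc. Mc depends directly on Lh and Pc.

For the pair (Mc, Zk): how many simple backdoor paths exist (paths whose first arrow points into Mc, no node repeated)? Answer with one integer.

4

A backdoor path from Mc to Zk is any simple undirected path whose first edge points into Mc (i.e. leaves Mc via a parent).
Parents of Mc: {Lh, Pc}.
Enumerating:
  P1: Mc <- Pc -> Lh -> Zk
  P2: Mc <- Pc -> Zk
  P3: Mc <- Lh <- Pc -> Zk
  P4: Mc <- Lh -> Zk
That exhausts the simple backdoor paths. Count: 4.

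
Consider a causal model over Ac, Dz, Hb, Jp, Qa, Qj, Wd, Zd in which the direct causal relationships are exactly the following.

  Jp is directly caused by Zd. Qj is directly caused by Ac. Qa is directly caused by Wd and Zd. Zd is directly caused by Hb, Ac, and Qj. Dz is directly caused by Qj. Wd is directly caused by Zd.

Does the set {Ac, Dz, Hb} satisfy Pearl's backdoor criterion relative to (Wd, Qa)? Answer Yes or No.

Backdoor paths from Wd to Qa (paths whose first edge points into Wd):
  P1: Wd <- Zd -> Qa
Condition 1 (no descendant of Wd in the set): holds — descendants of Wd are {Qa}; none are in {Ac, Dz, Hb}.
Condition 2 (every backdoor path blocked by {Ac, Dz, Hb}):
  P1: open — no interior node is in the conditioning set.
{Ac, Dz, Hb} does not satisfy the backdoor criterion.

No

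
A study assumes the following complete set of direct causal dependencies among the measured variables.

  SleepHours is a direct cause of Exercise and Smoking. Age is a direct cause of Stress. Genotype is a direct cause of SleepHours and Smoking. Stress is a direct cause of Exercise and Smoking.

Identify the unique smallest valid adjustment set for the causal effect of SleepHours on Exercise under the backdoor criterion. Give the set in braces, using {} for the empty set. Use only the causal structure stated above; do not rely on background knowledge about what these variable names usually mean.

Variables eligible for adjustment (non-descendants of SleepHours, excluding SleepHours and Exercise): {Age, Genotype, Stress}.
Backdoor paths from SleepHours to Exercise:
  P1: SleepHours <- Genotype -> Smoking <- Stress -> Exercise
Each backdoor path contains an unconditioned collider, so every path is already blocked with the empty conditioning set:
  P1: blocked at collider Smoking (neither it nor any descendant is in the conditioning set).
The empty set is therefore the unique smallest valid set.

{}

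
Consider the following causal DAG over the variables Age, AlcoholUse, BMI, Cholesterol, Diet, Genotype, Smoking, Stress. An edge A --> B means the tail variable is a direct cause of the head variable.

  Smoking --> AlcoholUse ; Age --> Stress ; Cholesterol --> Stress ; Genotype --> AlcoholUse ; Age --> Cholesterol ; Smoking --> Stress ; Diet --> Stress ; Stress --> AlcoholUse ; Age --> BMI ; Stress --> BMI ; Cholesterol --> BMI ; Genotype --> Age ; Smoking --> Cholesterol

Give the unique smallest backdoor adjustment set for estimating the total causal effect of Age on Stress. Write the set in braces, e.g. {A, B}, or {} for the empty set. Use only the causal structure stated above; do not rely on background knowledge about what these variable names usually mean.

{}

Variables eligible for adjustment (non-descendants of Age, excluding Age and Stress): {Diet, Genotype, Smoking}.
Backdoor paths from Age to Stress:
  P1: Age <- Genotype -> AlcoholUse <- Smoking -> Cholesterol -> Stress
  P2: Age <- Genotype -> AlcoholUse <- Smoking -> Cholesterol -> BMI <- Stress
  P3: Age <- Genotype -> AlcoholUse <- Smoking -> Stress
  P4: Age <- Genotype -> AlcoholUse <- Stress
Each backdoor path contains an unconditioned collider, so every path is already blocked with the empty conditioning set:
  P1: blocked at collider AlcoholUse (neither it nor any descendant is in the conditioning set).
  P2: blocked at collider AlcoholUse (neither it nor any descendant is in the conditioning set).
  P3: blocked at collider AlcoholUse (neither it nor any descendant is in the conditioning set).
  P4: blocked at collider AlcoholUse (neither it nor any descendant is in the conditioning set).
The empty set is therefore the unique smallest valid set.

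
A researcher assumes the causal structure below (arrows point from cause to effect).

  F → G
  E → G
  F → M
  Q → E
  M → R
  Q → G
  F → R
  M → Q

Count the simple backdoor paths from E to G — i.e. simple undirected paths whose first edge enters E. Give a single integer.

3

A backdoor path from E to G is any simple undirected path whose first edge points into E (i.e. leaves E via a parent).
Parents of E: {Q}.
Enumerating:
  P1: E <- Q <- M <- F -> G
  P2: E <- Q <- M -> R <- F -> G
  P3: E <- Q -> G
That exhausts the simple backdoor paths. Count: 3.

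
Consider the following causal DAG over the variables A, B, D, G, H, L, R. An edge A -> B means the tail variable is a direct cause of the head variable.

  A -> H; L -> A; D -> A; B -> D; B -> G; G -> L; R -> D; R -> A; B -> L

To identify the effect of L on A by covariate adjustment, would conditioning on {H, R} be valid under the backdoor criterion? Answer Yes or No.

No

Backdoor paths from L to A (paths whose first edge points into L):
  P1: L <- B -> D <- R -> A
  P2: L <- B -> D -> A
  P3: L <- G <- B -> D <- R -> A
  P4: L <- G <- B -> D -> A
Condition 1 (no descendant of L in the set): FAILS — H is a descendant of L.
Condition 2 (every backdoor path blocked by {H, R}):
  P1: blocked at fork node R ∈ conditioning set.
  P2: open — no interior node is in the conditioning set.
  P3: blocked at fork node R ∈ conditioning set.
  P4: open — no interior node is in the conditioning set.
{H, R} does not satisfy the backdoor criterion.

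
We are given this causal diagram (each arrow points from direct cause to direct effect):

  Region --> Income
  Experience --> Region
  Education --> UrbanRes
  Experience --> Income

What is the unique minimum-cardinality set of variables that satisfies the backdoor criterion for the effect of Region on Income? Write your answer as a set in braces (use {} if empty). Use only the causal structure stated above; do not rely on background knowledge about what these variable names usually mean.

{Experience}

Variables eligible for adjustment (non-descendants of Region, excluding Region and Income): {Education, Experience, UrbanRes}.
Backdoor paths from Region to Income:
  P1: Region <- Experience -> Income
The empty set is not sufficient: P1 (Region <- Experience -> Income) has no collider blocking it and no conditioned non-collider, so it is open.
Try {Experience}:
  P1: blocked at fork node Experience ∈ conditioning set.
{Experience} contains no descendant of Region and blocks every backdoor path.
No other singleton works — e.g. {Education} leaves P1 open — so {Experience} is the unique smallest valid adjustment set.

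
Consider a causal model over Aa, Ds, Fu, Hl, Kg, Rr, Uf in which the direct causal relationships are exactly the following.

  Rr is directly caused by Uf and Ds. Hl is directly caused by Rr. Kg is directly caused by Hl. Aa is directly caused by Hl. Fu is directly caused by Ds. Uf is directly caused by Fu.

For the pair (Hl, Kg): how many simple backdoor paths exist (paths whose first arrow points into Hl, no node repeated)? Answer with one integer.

A backdoor path from Hl to Kg is any simple undirected path whose first edge points into Hl (i.e. leaves Hl via a parent).
Parents of Hl: {Rr}.
No simple path from any parent of Hl reaches Kg without revisiting Hl, so there are no backdoor paths.

0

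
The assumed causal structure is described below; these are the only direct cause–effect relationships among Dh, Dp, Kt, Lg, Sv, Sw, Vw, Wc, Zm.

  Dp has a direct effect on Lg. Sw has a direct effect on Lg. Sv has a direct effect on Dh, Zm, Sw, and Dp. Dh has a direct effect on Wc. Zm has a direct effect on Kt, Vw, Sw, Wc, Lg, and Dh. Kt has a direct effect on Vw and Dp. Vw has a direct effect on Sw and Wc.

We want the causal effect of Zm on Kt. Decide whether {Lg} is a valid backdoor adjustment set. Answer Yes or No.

Backdoor paths from Zm to Kt (paths whose first edge points into Zm):
  P1: Zm <- Sv -> Dh -> Wc <- Vw <- Kt
  P2: Zm <- Sv -> Dh -> Wc <- Vw -> Sw -> Lg <- Dp <- Kt
  P3: Zm <- Sv -> Dp <- Kt
  P4: Zm <- Sv -> Dp -> Lg <- Sw <- Vw <- Kt
  P5: Zm <- Sv -> Sw <- Vw <- Kt
  P6: Zm <- Sv -> Sw -> Lg <- Dp <- Kt
Condition 1 (no descendant of Zm in the set): FAILS — Lg is a descendant of Zm.
Condition 2 (every backdoor path blocked by {Lg}):
  P1: blocked at collider Wc (neither it nor any descendant is in the conditioning set).
  P2: blocked at collider Wc (neither it nor any descendant is in the conditioning set).
  P3: open — collider(s) Dp are conditioned on (or have a conditioned descendant) and no non-collider on the path is in the set.
  P4: open — collider(s) Lg are conditioned on (or have a conditioned descendant) and no non-collider on the path is in the set.
  P5: open — collider(s) Sw are conditioned on (or have a conditioned descendant) and no non-collider on the path is in the set.
  P6: open — collider(s) Lg are conditioned on (or have a conditioned descendant) and no non-collider on the path is in the set.
{Lg} does not satisfy the backdoor criterion.

No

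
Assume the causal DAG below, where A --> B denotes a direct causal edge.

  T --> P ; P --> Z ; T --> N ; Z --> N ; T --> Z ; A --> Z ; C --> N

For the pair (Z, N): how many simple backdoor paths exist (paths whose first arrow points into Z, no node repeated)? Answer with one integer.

2

A backdoor path from Z to N is any simple undirected path whose first edge points into Z (i.e. leaves Z via a parent).
Parents of Z: {A, P, T}.
Enumerating:
  P1: Z <- T -> N
  P2: Z <- P <- T -> N
That exhausts the simple backdoor paths. Count: 2.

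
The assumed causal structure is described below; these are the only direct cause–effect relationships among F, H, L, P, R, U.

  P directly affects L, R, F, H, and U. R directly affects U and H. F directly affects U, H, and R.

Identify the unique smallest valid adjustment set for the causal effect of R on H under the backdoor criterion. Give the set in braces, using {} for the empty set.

{F, P}

Variables eligible for adjustment (non-descendants of R, excluding R and H): {F, L, P}.
Backdoor paths from R to H:
  P1: R <- P -> F -> H
  P2: R <- P -> U <- F -> H
  P3: R <- P -> H
  P4: R <- F <- P -> H
  P5: R <- F -> U <- P -> H
  P6: R <- F -> H
The empty set is not sufficient: P1 (R <- P -> F -> H) has no collider blocking it and no conditioned non-collider, so it is open.
Try {F, P}:
  P1: blocked at fork node P ∈ conditioning set.
  P2: blocked at fork node P ∈ conditioning set.
  P3: blocked at fork node P ∈ conditioning set.
  P4: blocked at chain node F ∈ conditioning set.
  P5: blocked at fork node F ∈ conditioning set.
  P6: blocked at fork node F ∈ conditioning set.
{F, P} contains no descendant of R and blocks every backdoor path.
Every element of {F, P} is needed (dropping F leaves P6 open; dropping P leaves P3 open), so no proper subset is valid.
Among all size-2 subsets of the eligible variables, only {F, P} blocks every backdoor path, so it is the unique smallest valid adjustment set.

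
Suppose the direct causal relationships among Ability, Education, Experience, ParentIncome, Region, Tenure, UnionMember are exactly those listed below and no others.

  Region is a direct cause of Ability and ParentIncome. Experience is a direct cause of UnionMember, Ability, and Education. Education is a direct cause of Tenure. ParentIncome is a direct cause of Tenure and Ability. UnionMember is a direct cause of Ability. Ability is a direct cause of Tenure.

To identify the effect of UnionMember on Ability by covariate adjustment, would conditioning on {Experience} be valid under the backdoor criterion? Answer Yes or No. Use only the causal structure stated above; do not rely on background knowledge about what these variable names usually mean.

Backdoor paths from UnionMember to Ability (paths whose first edge points into UnionMember):
  P1: UnionMember <- Experience -> Education -> Tenure <- ParentIncome <- Region -> Ability
  P2: UnionMember <- Experience -> Education -> Tenure <- ParentIncome -> Ability
  P3: UnionMember <- Experience -> Education -> Tenure <- Ability
  P4: UnionMember <- Experience -> Ability
Condition 1 (no descendant of UnionMember in the set): holds — descendants of UnionMember are {Ability, Tenure}; none are in {Experience}.
Condition 2 (every backdoor path blocked by {Experience}):
  P1: blocked at fork node Experience ∈ conditioning set.
  P2: blocked at fork node Experience ∈ conditioning set.
  P3: blocked at fork node Experience ∈ conditioning set.
  P4: blocked at fork node Experience ∈ conditioning set.
{Experience} satisfies the backdoor criterion.

Yes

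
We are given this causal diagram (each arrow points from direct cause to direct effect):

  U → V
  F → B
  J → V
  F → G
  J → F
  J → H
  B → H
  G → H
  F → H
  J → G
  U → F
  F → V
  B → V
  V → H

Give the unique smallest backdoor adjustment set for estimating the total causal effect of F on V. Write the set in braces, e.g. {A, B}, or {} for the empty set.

{J, U}

Variables eligible for adjustment (non-descendants of F, excluding F and V): {J, U}.
Backdoor paths from F to V:
  P1: F <- U -> V
  P2: F <- J -> V
  P3: F <- J -> G -> H <- B -> V
  P4: F <- J -> G -> H <- V
  P5: F <- J -> H <- B -> V
  P6: F <- J -> H <- V
The empty set is not sufficient: P1 (F <- U -> V) has no collider blocking it and no conditioned non-collider, so it is open.
Try {J, U}:
  P1: blocked at fork node U ∈ conditioning set.
  P2: blocked at fork node J ∈ conditioning set.
  P3: blocked at fork node J ∈ conditioning set.
  P4: blocked at fork node J ∈ conditioning set.
  P5: blocked at fork node J ∈ conditioning set.
  P6: blocked at fork node J ∈ conditioning set.
{J, U} contains no descendant of F and blocks every backdoor path.
Every element of {J, U} is needed (dropping J leaves P2 open; dropping U leaves P1 open), so no proper subset is valid.
Among all size-2 subsets of the eligible variables, only {J, U} blocks every backdoor path, so it is the unique smallest valid adjustment set.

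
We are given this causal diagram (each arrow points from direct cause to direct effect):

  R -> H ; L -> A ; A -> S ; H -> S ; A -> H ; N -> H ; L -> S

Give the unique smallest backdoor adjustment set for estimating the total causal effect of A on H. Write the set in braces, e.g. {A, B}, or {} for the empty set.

{}

Variables eligible for adjustment (non-descendants of A, excluding A and H): {L, N, R}.
Backdoor paths from A to H:
  P1: A <- L -> S <- H
Each backdoor path contains an unconditioned collider, so every path is already blocked with the empty conditioning set:
  P1: blocked at collider S (neither it nor any descendant is in the conditioning set).
The empty set is therefore the unique smallest valid set.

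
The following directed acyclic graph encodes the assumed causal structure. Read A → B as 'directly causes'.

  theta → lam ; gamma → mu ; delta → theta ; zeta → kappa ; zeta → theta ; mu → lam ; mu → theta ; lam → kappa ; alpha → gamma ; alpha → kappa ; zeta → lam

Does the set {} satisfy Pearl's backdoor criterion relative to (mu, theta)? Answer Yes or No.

Backdoor paths from mu to theta (paths whose first edge points into mu):
  P1: mu <- gamma <- alpha -> kappa <- zeta -> theta
  P2: mu <- gamma <- alpha -> kappa <- zeta -> lam <- theta
  P3: mu <- gamma <- alpha -> kappa <- lam <- zeta -> theta
  P4: mu <- gamma <- alpha -> kappa <- lam <- theta
Condition 1 (no descendant of mu in the set): holds — descendants of mu are {kappa, lam, theta}; none are in {}.
Condition 2 (every backdoor path blocked by {}):
  P1: blocked at collider kappa (neither it nor any descendant is in the conditioning set).
  P2: blocked at collider kappa (neither it nor any descendant is in the conditioning set).
  P3: blocked at collider kappa (neither it nor any descendant is in the conditioning set).
  P4: blocked at collider kappa (neither it nor any descendant is in the conditioning set).
{} satisfies the backdoor criterion.

Yes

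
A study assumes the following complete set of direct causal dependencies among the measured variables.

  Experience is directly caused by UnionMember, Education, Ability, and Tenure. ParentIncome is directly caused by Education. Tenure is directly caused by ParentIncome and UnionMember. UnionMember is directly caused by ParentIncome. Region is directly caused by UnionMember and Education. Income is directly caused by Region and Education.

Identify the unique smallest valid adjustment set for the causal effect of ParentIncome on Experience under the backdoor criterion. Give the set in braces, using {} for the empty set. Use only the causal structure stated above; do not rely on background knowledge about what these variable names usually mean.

Variables eligible for adjustment (non-descendants of ParentIncome, excluding ParentIncome and Experience): {Ability, Education}.
Backdoor paths from ParentIncome to Experience:
  P1: ParentIncome <- Education -> Region <- UnionMember -> Tenure -> Experience
  P2: ParentIncome <- Education -> Region <- UnionMember -> Experience
  P3: ParentIncome <- Education -> Income <- Region <- UnionMember -> Tenure -> Experience
  P4: ParentIncome <- Education -> Income <- Region <- UnionMember -> Experience
  P5: ParentIncome <- Education -> Experience
The empty set is not sufficient: P5 (ParentIncome <- Education -> Experience) has no collider blocking it and no conditioned non-collider, so it is open.
Try {Education}:
  P1: blocked at fork node Education ∈ conditioning set.
  P2: blocked at fork node Education ∈ conditioning set.
  P3: blocked at fork node Education ∈ conditioning set.
  P4: blocked at fork node Education ∈ conditioning set.
  P5: blocked at fork node Education ∈ conditioning set.
{Education} contains no descendant of ParentIncome and blocks every backdoor path.
No other singleton works — e.g. {Ability} leaves P5 open — so {Education} is the unique smallest valid adjustment set.

{Education}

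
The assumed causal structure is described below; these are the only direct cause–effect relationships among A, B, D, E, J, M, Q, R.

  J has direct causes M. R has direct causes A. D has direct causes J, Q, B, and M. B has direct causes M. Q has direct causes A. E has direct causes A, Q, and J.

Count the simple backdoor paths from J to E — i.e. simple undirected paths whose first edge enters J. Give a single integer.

A backdoor path from J to E is any simple undirected path whose first edge points into J (i.e. leaves J via a parent).
Parents of J: {M}.
Enumerating:
  P1: J <- M -> B -> D <- Q <- A -> E
  P2: J <- M -> B -> D <- Q -> E
  P3: J <- M -> D <- Q <- A -> E
  P4: J <- M -> D <- Q -> E
That exhausts the simple backdoor paths. Count: 4.

4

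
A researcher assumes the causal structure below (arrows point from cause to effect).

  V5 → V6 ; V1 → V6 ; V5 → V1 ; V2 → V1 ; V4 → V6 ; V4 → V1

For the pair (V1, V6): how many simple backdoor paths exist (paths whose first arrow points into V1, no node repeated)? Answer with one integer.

2

A backdoor path from V1 to V6 is any simple undirected path whose first edge points into V1 (i.e. leaves V1 via a parent).
Parents of V1: {V2, V4, V5}.
Enumerating:
  P1: V1 <- V5 -> V6
  P2: V1 <- V4 -> V6
That exhausts the simple backdoor paths. Count: 2.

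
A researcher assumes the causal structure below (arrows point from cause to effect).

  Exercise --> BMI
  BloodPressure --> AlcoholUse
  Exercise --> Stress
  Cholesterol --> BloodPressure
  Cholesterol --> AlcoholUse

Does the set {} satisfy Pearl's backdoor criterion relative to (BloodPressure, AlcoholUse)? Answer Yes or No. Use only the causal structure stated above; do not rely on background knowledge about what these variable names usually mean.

Backdoor paths from BloodPressure to AlcoholUse (paths whose first edge points into BloodPressure):
  P1: BloodPressure <- Cholesterol -> AlcoholUse
Condition 1 (no descendant of BloodPressure in the set): holds — descendants of BloodPressure are {AlcoholUse}; none are in {}.
Condition 2 (every backdoor path blocked by {}):
  P1: open — no interior node is in the conditioning set.
{} does not satisfy the backdoor criterion.

No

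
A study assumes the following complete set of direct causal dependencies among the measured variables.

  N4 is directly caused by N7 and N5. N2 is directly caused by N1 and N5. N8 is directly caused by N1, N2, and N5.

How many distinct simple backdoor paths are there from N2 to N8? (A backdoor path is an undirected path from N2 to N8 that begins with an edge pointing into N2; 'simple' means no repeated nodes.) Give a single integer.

2

A backdoor path from N2 to N8 is any simple undirected path whose first edge points into N2 (i.e. leaves N2 via a parent).
Parents of N2: {N1, N5}.
Enumerating:
  P1: N2 <- N5 -> N8
  P2: N2 <- N1 -> N8
That exhausts the simple backdoor paths. Count: 2.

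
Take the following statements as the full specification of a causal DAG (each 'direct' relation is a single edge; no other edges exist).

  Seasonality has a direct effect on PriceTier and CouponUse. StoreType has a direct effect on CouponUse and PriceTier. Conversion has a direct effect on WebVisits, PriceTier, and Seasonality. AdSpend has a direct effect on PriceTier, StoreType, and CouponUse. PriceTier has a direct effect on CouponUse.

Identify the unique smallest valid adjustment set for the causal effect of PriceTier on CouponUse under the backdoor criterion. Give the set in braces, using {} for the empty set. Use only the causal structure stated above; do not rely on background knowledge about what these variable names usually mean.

Variables eligible for adjustment (non-descendants of PriceTier, excluding PriceTier and CouponUse): {AdSpend, Conversion, Seasonality, StoreType, WebVisits}.
Backdoor paths from PriceTier to CouponUse:
  P1: PriceTier <- Conversion -> Seasonality -> CouponUse
  P2: PriceTier <- AdSpend -> StoreType -> CouponUse
  P3: PriceTier <- AdSpend -> CouponUse
  P4: PriceTier <- StoreType <- AdSpend -> CouponUse
  P5: PriceTier <- StoreType -> CouponUse
  P6: PriceTier <- Seasonality -> CouponUse
The empty set is not sufficient: P1 (PriceTier <- Conversion -> Seasonality -> CouponUse) has no collider blocking it and no conditioned non-collider, so it is open.
Try {AdSpend, Seasonality, StoreType}:
  P1: blocked at chain node Seasonality ∈ conditioning set.
  P2: blocked at fork node AdSpend ∈ conditioning set.
  P3: blocked at fork node AdSpend ∈ conditioning set.
  P4: blocked at chain node StoreType ∈ conditioning set.
  P5: blocked at fork node StoreType ∈ conditioning set.
  P6: blocked at fork node Seasonality ∈ conditioning set.
{AdSpend, Seasonality, StoreType} contains no descendant of PriceTier and blocks every backdoor path.
Every element of {AdSpend, Seasonality, StoreType} is needed (dropping AdSpend leaves P3 open; dropping Seasonality leaves P1 open; dropping StoreType leaves P5 open), so no proper subset is valid.
Among all size-3 subsets of the eligible variables, only {AdSpend, Seasonality, StoreType} blocks every backdoor path, so it is the unique smallest valid adjustment set.

{AdSpend, Seasonality, StoreType}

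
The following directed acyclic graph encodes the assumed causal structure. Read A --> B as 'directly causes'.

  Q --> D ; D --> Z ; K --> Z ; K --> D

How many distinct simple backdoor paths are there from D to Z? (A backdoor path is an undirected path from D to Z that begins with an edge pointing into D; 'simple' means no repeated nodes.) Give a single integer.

A backdoor path from D to Z is any simple undirected path whose first edge points into D (i.e. leaves D via a parent).
Parents of D: {K, Q}.
Enumerating:
  P1: D <- K -> Z
That exhausts the simple backdoor paths. Count: 1.

1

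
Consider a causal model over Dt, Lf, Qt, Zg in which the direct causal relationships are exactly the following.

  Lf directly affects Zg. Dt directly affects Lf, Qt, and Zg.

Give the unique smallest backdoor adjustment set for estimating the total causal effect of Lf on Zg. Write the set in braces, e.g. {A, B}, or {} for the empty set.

Variables eligible for adjustment (non-descendants of Lf, excluding Lf and Zg): {Dt, Qt}.
Backdoor paths from Lf to Zg:
  P1: Lf <- Dt -> Zg
The empty set is not sufficient: P1 (Lf <- Dt -> Zg) has no collider blocking it and no conditioned non-collider, so it is open.
Try {Dt}:
  P1: blocked at fork node Dt ∈ conditioning set.
{Dt} contains no descendant of Lf and blocks every backdoor path.
No other singleton works — e.g. {Qt} leaves P1 open — so {Dt} is the unique smallest valid adjustment set.

{Dt}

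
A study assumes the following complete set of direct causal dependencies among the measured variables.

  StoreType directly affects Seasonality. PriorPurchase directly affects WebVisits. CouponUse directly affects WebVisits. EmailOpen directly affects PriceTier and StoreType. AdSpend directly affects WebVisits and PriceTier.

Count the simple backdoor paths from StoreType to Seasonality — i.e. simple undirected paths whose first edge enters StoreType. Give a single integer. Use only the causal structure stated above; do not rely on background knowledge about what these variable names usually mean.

A backdoor path from StoreType to Seasonality is any simple undirected path whose first edge points into StoreType (i.e. leaves StoreType via a parent).
Parents of StoreType: {EmailOpen}.
No simple path from any parent of StoreType reaches Seasonality without revisiting StoreType, so there are no backdoor paths.

0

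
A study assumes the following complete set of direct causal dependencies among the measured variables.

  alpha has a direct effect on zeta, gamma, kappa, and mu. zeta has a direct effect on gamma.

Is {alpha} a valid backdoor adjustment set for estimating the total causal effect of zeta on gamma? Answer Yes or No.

Yes

Backdoor paths from zeta to gamma (paths whose first edge points into zeta):
  P1: zeta <- alpha -> gamma
Condition 1 (no descendant of zeta in the set): holds — descendants of zeta are {gamma}; none are in {alpha}.
Condition 2 (every backdoor path blocked by {alpha}):
  P1: blocked at fork node alpha ∈ conditioning set.
{alpha} satisfies the backdoor criterion.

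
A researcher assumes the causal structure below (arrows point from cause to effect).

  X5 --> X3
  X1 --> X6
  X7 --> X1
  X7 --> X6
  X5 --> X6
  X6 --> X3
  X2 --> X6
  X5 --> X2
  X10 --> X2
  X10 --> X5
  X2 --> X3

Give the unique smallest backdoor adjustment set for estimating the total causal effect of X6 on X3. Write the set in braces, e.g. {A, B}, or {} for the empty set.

Variables eligible for adjustment (non-descendants of X6, excluding X6 and X3): {X1, X10, X2, X5, X7}.
Backdoor paths from X6 to X3:
  P1: X6 <- X5 <- X10 -> X2 -> X3
  P2: X6 <- X5 -> X2 -> X3
  P3: X6 <- X5 -> X3
  P4: X6 <- X2 <- X10 -> X5 -> X3
  P5: X6 <- X2 <- X5 -> X3
  P6: X6 <- X2 -> X3
The empty set is not sufficient: P1 (X6 <- X5 <- X10 -> X2 -> X3) has no collider blocking it and no conditioned non-collider, so it is open.
Try {X2, X5}:
  P1: blocked at chain node X5 ∈ conditioning set.
  P2: blocked at fork node X5 ∈ conditioning set.
  P3: blocked at fork node X5 ∈ conditioning set.
  P4: blocked at chain node X2 ∈ conditioning set.
  P5: blocked at chain node X2 ∈ conditioning set.
  P6: blocked at fork node X2 ∈ conditioning set.
{X2, X5} contains no descendant of X6 and blocks every backdoor path.
Every element of {X2, X5} is needed (dropping X2 leaves P6 open; dropping X5 leaves P3 open), so no proper subset is valid.
Among all size-2 subsets of the eligible variables, only {X2, X5} blocks every backdoor path, so it is the unique smallest valid adjustment set.

{X2, X5}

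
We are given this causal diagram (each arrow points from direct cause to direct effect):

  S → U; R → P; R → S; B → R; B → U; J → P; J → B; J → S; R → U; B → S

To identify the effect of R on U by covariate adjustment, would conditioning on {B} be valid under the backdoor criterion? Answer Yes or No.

Backdoor paths from R to U (paths whose first edge points into R):
  P1: R <- B <- J -> S -> U
  P2: R <- B -> S -> U
  P3: R <- B -> U
Condition 1 (no descendant of R in the set): holds — descendants of R are {P, S, U}; none are in {B}.
Condition 2 (every backdoor path blocked by {B}):
  P1: blocked at chain node B ∈ conditioning set.
  P2: blocked at fork node B ∈ conditioning set.
  P3: blocked at fork node B ∈ conditioning set.
{B} satisfies the backdoor criterion.

Yes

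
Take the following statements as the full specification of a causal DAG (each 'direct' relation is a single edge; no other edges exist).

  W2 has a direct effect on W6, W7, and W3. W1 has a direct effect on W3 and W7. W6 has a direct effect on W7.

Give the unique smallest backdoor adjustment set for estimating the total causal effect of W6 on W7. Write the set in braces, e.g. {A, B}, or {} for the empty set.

{W2}

Variables eligible for adjustment (non-descendants of W6, excluding W6 and W7): {W1, W2, W3}.
Backdoor paths from W6 to W7:
  P1: W6 <- W2 -> W3 <- W1 -> W7
  P2: W6 <- W2 -> W7
The empty set is not sufficient: P2 (W6 <- W2 -> W7) has no collider blocking it and no conditioned non-collider, so it is open.
Try {W2}:
  P1: blocked at fork node W2 ∈ conditioning set.
  P2: blocked at fork node W2 ∈ conditioning set.
{W2} contains no descendant of W6 and blocks every backdoor path.
No other singleton works — e.g. {W1} leaves P2 open — so {W2} is the unique smallest valid adjustment set.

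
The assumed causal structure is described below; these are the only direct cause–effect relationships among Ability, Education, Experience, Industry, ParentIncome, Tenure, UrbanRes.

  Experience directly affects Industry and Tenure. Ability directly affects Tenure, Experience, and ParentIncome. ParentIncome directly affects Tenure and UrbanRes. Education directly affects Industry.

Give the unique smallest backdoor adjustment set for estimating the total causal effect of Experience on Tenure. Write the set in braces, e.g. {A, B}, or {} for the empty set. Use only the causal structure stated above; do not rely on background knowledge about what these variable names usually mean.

Variables eligible for adjustment (non-descendants of Experience, excluding Experience and Tenure): {Ability, Education, ParentIncome, UrbanRes}.
Backdoor paths from Experience to Tenure:
  P1: Experience <- Ability -> ParentIncome -> Tenure
  P2: Experience <- Ability -> Tenure
The empty set is not sufficient: P1 (Experience <- Ability -> ParentIncome -> Tenure) has no collider blocking it and no conditioned non-collider, so it is open.
Try {Ability}:
  P1: blocked at fork node Ability ∈ conditioning set.
  P2: blocked at fork node Ability ∈ conditioning set.
{Ability} contains no descendant of Experience and blocks every backdoor path.
No other singleton works — e.g. {ParentIncome} leaves P2 open — so {Ability} is the unique smallest valid adjustment set.

{Ability}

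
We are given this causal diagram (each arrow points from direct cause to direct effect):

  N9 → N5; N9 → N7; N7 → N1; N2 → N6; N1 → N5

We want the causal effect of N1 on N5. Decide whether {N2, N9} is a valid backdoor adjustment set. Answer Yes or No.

Yes

Backdoor paths from N1 to N5 (paths whose first edge points into N1):
  P1: N1 <- N7 <- N9 -> N5
Condition 1 (no descendant of N1 in the set): holds — descendants of N1 are {N5}; none are in {N2, N9}.
Condition 2 (every backdoor path blocked by {N2, N9}):
  P1: blocked at fork node N9 ∈ conditioning set.
{N2, N9} satisfies the backdoor criterion.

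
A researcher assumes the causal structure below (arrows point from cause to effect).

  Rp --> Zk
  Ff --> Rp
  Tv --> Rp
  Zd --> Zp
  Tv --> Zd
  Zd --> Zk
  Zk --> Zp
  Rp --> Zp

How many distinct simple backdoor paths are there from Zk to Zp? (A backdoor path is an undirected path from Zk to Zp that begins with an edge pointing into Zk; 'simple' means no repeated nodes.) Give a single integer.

A backdoor path from Zk to Zp is any simple undirected path whose first edge points into Zk (i.e. leaves Zk via a parent).
Parents of Zk: {Rp, Zd}.
Enumerating:
  P1: Zk <- Zd <- Tv -> Rp -> Zp
  P2: Zk <- Zd -> Zp
  P3: Zk <- Rp <- Tv -> Zd -> Zp
  P4: Zk <- Rp -> Zp
That exhausts the simple backdoor paths. Count: 4.

4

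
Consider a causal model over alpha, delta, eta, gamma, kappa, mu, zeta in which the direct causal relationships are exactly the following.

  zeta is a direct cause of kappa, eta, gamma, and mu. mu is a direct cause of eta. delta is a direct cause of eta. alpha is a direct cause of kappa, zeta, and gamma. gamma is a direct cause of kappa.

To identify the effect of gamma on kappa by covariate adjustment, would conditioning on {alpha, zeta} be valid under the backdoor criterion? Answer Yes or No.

Backdoor paths from gamma to kappa (paths whose first edge points into gamma):
  P1: gamma <- alpha -> zeta -> kappa
  P2: gamma <- alpha -> kappa
  P3: gamma <- zeta <- alpha -> kappa
  P4: gamma <- zeta -> kappa
Condition 1 (no descendant of gamma in the set): holds — descendants of gamma are {kappa}; none are in {alpha, zeta}.
Condition 2 (every backdoor path blocked by {alpha, zeta}):
  P1: blocked at fork node alpha ∈ conditioning set.
  P2: blocked at fork node alpha ∈ conditioning set.
  P3: blocked at chain node zeta ∈ conditioning set.
  P4: blocked at fork node zeta ∈ conditioning set.
{alpha, zeta} satisfies the backdoor criterion.

Yes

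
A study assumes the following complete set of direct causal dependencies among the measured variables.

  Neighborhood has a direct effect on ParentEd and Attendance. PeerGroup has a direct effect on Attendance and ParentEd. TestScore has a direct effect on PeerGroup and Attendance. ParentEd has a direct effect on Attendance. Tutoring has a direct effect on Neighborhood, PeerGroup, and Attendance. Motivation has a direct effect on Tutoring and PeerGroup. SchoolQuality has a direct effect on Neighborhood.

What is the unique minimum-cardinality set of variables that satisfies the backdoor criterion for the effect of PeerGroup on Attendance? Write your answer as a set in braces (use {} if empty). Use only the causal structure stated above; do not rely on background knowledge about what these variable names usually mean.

{TestScore, Tutoring}

Variables eligible for adjustment (non-descendants of PeerGroup, excluding PeerGroup and Attendance): {Motivation, Neighborhood, SchoolQuality, TestScore, Tutoring}.
Backdoor paths from PeerGroup to Attendance:
  P1: PeerGroup <- Motivation -> Tutoring -> Neighborhood -> ParentEd -> Attendance
  P2: PeerGroup <- Motivation -> Tutoring -> Neighborhood -> Attendance
  P3: PeerGroup <- Motivation -> Tutoring -> Attendance
  P4: PeerGroup <- TestScore -> Attendance
  P5: PeerGroup <- Tutoring -> Neighborhood -> ParentEd -> Attendance
  P6: PeerGroup <- Tutoring -> Neighborhood -> Attendance
  P7: PeerGroup <- Tutoring -> Attendance
The empty set is not sufficient: P1 (PeerGroup <- Motivation -> Tutoring -> Neighborhood -> ParentEd -> Attendance) has no collider blocking it and no conditioned non-collider, so it is open.
Try {TestScore, Tutoring}:
  P1: blocked at chain node Tutoring ∈ conditioning set.
  P2: blocked at chain node Tutoring ∈ conditioning set.
  P3: blocked at chain node Tutoring ∈ conditioning set.
  P4: blocked at fork node TestScore ∈ conditioning set.
  P5: blocked at fork node Tutoring ∈ conditioning set.
  P6: blocked at fork node Tutoring ∈ conditioning set.
  P7: blocked at fork node Tutoring ∈ conditioning set.
{TestScore, Tutoring} contains no descendant of PeerGroup and blocks every backdoor path.
Every element of {TestScore, Tutoring} is needed (dropping TestScore leaves P4 open; dropping Tutoring leaves P1 open), so no proper subset is valid.
Among all size-2 subsets of the eligible variables, only {TestScore, Tutoring} blocks every backdoor path, so it is the unique smallest valid adjustment set.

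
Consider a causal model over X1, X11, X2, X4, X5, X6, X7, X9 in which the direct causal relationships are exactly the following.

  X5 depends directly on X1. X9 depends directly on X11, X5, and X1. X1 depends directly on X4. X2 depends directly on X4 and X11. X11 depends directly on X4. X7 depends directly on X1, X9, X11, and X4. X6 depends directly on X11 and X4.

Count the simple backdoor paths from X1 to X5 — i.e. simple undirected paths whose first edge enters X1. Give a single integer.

A backdoor path from X1 to X5 is any simple undirected path whose first edge points into X1 (i.e. leaves X1 via a parent).
Parents of X1: {X4}.
Enumerating:
  P1: X1 <- X4 -> X11 -> X9 <- X5
  P2: X1 <- X4 -> X11 -> X7 <- X9 <- X5
  P3: X1 <- X4 -> X2 <- X11 -> X9 <- X5
  P4: X1 <- X4 -> X2 <- X11 -> X7 <- X9 <- X5
  P5: X1 <- X4 -> X6 <- X11 -> X9 <- X5
  P6: X1 <- X4 -> X6 <- X11 -> X7 <- X9 <- X5
  P7: X1 <- X4 -> X7 <- X11 -> X9 <- X5
  P8: X1 <- X4 -> X7 <- X9 <- X5
That exhausts the simple backdoor paths. Count: 8.

8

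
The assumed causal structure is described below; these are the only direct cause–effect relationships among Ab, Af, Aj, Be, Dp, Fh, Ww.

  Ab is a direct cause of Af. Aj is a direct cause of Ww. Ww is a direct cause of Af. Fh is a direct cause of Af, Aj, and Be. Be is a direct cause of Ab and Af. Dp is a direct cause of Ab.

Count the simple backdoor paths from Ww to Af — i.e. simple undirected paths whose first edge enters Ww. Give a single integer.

3

A backdoor path from Ww to Af is any simple undirected path whose first edge points into Ww (i.e. leaves Ww via a parent).
Parents of Ww: {Aj}.
Enumerating:
  P1: Ww <- Aj <- Fh -> Be -> Ab -> Af
  P2: Ww <- Aj <- Fh -> Be -> Af
  P3: Ww <- Aj <- Fh -> Af
That exhausts the simple backdoor paths. Count: 3.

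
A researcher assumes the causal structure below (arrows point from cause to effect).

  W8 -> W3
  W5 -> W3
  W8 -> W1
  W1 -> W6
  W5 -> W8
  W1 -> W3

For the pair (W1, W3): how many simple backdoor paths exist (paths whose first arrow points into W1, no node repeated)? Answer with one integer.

A backdoor path from W1 to W3 is any simple undirected path whose first edge points into W1 (i.e. leaves W1 via a parent).
Parents of W1: {W8}.
Enumerating:
  P1: W1 <- W8 <- W5 -> W3
  P2: W1 <- W8 -> W3
That exhausts the simple backdoor paths. Count: 2.

2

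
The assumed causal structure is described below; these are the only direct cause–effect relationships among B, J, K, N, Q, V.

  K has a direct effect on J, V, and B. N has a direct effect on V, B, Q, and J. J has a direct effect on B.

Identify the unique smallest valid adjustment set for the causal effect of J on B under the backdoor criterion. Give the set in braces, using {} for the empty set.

{K, N}

Variables eligible for adjustment (non-descendants of J, excluding J and B): {K, N, Q, V}.
Backdoor paths from J to B:
  P1: J <- N -> V <- K -> B
  P2: J <- N -> B
  P3: J <- K -> V <- N -> B
  P4: J <- K -> B
The empty set is not sufficient: P2 (J <- N -> B) has no collider blocking it and no conditioned non-collider, so it is open.
Try {K, N}:
  P1: blocked at fork node N ∈ conditioning set.
  P2: blocked at fork node N ∈ conditioning set.
  P3: blocked at fork node K ∈ conditioning set.
  P4: blocked at fork node K ∈ conditioning set.
{K, N} contains no descendant of J and blocks every backdoor path.
Every element of {K, N} is needed (dropping K leaves P4 open; dropping N leaves P2 open), so no proper subset is valid.
Among all size-2 subsets of the eligible variables, only {K, N} blocks every backdoor path, so it is the unique smallest valid adjustment set.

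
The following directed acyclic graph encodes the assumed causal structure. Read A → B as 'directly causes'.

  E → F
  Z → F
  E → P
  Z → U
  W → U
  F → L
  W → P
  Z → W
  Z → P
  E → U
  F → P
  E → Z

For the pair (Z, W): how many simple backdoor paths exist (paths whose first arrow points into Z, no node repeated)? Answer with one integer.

3

A backdoor path from Z to W is any simple undirected path whose first edge points into Z (i.e. leaves Z via a parent).
Parents of Z: {E}.
Enumerating:
  P1: Z <- E -> F -> P <- W
  P2: Z <- E -> P <- W
  P3: Z <- E -> U <- W
That exhausts the simple backdoor paths. Count: 3.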